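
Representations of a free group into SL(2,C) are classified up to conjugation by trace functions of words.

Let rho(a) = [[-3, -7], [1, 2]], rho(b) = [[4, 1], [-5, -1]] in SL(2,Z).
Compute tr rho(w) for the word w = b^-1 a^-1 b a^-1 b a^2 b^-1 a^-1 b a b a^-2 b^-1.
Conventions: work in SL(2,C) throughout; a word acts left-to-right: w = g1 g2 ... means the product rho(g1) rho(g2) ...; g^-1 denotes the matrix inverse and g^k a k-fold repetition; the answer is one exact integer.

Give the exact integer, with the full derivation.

510184510

rho(b^-1) = [[-1, -1], [5, 4]]
... * rho(a^-1) = [[2, 7], [-1, -3]]  ->  [[-1, -4], [6, 23]]
... * rho(b) = [[4, 1], [-5, -1]]  ->  [[16, 3], [-91, -17]]
... * rho(a^-1) = [[2, 7], [-1, -3]]  ->  [[29, 103], [-165, -586]]
... * rho(b) = [[4, 1], [-5, -1]]  ->  [[-399, -74], [2270, 421]]
... * rho(a) = [[-3, -7], [1, 2]]  ->  [[1123, 2645], [-6389, -15048]]
... * rho(a) = [[-3, -7], [1, 2]]  ->  [[-724, -2571], [4119, 14627]]
... * rho(b^-1) = [[-1, -1], [5, 4]]  ->  [[-12131, -9560], [69016, 54389]]
... * rho(a^-1) = [[2, 7], [-1, -3]]  ->  [[-14702, -56237], [83643, 319945]]
... * rho(b) = [[4, 1], [-5, -1]]  ->  [[222377, 41535], [-1265153, -236302]]
... * rho(a) = [[-3, -7], [1, 2]]  ->  [[-625596, -1473569], [3559157, 8383467]]
... * rho(b) = [[4, 1], [-5, -1]]  ->  [[4865461, 847973], [-27680707, -4824310]]
... * rho(a^-1) = [[2, 7], [-1, -3]]  ->  [[8882949, 31514308], [-50537104, -179292019]]
... * rho(a^-1) = [[2, 7], [-1, -3]]  ->  [[-13748410, -32362281], [78217811, 184116329]]
... * rho(b^-1) = [[-1, -1], [5, 4]]  ->  [[-148062995, -115700714], [842363834, 658247505]]
tr = -148062995 + 658247505 = 510184510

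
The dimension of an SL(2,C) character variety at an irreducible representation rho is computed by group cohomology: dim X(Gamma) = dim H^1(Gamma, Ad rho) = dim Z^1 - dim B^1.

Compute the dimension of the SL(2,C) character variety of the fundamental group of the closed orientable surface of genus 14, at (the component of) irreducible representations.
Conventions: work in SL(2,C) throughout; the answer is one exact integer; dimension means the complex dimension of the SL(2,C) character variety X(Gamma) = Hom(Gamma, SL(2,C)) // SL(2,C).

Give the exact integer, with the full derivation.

pi_1 of the closed genus-14 surface has 28 generators bound by the single product-of-commutators relator.
Before the relator condition, cocycle space has dim 3*28 = 84.
H^2 = coker(d_2) is dual to H^0 = 0 at irreducible rho (Poincare duality), so d_2 is onto: dim Z^1 = 81.
As always at irreducible rho, dim B^1 = 3.
dim X = dim H^1 = 81 - 3 = 78.

78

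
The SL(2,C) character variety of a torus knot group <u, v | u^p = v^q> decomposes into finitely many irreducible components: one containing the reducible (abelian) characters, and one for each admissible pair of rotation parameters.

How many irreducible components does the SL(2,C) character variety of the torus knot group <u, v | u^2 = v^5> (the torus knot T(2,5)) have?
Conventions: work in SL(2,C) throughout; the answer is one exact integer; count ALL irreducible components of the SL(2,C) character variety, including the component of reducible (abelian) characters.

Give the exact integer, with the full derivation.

3

In the torus knot group T(2,5), u^2 = v^5 is central, so an irreducible representation sends it to +I or -I (Schur).
This locks tr(u) to 2*cos(pi*alpha/2), alpha in 1..1, and tr(v) to 2*cos(pi*beta/5), beta in 1..4, on each component of irreducible characters.
Consistency of u^2 = (-1)^alpha I with v^5 = (-1)^beta I forces alpha = beta (mod 2).
Enumerate parity-matched pairs: 1*2 odd-odd plus 0*2 even-even gives 2.
Total: 2 irreducible-character components + 1 reducible (abelian) component = 3.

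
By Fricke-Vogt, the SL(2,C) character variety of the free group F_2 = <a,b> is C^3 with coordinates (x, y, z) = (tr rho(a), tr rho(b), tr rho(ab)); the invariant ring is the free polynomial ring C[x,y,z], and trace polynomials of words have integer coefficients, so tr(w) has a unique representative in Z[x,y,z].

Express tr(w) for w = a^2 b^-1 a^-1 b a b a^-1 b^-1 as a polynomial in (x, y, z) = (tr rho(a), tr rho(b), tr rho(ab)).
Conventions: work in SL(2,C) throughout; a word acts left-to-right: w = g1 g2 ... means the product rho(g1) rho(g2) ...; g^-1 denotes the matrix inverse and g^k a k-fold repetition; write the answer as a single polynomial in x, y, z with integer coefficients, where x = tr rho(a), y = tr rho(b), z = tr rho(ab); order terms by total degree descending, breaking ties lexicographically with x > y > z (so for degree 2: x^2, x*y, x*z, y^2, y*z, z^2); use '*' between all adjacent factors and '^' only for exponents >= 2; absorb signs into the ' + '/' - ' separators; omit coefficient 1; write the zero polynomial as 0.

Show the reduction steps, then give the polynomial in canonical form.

trace(a^2 b) = trace(a) trace(b a) - trace(b) = x*z - y
trace(a^3 b) = trace(a) trace(b a^2) - trace(b a) = x^2*z - x*y - z
trace(a^2) = trace(a) trace(a) - trace(1) = x^2 - 2
trace(a^3) = trace(a) trace(a^2) - trace(a) = x^3 - 3*x
trace(b a^3 b) = trace(b) trace(a^3 b) - trace(a^3) = x^2*y*z - x^3 - x*y^2 - y*z + 3*x
trace(b a b a) = trace(a b) trace(a b) - trace(1)   [split at repeated a] = z^2 - 2
trace(b a b) = trace(b) trace(a b) - trace(a) = y*z - x
trace(a b a b a) = trace(a) trace(b a b a) - trace(b a b) = x*z^2 - y*z - x
trace(b a^3 b a) = trace(a) trace(a b a b a) - trace(a b a b) = x^2*z^2 - x*y*z - x^2 - z^2 + 2
trace(a^3 b a^-1 b) = trace(b a^3 b) trace(a) - trace(b a^3 b a) = x^3*y*z - x^4 - x^2*y^2 - x^2*z^2 + 4*x^2 + z^2 - 2
trace(a b a^-1 b^-1 a^2) = trace(a^3 b a^-1) trace(b) - trace(a^3 b a^-1 b) = -x^3*y*z + x^4 + x^2*y^2 + x^2*z^2 + x*y*z - 4*x^2 - y^2 - z^2 + 2
trace(a b a b a b) = trace(b a b a) trace(b a) - trace(a b)   [split at repeated b] = z^3 - 3*z
trace(a b^-1 a b a b) = trace(a b a b a) trace(b) - trace(a b a b a b) = x*y*z^2 - y^2*z - z^3 - x*y + 3*z
trace(b a b^2 a^2) = trace(b) trace(a^2 b a b) - trace(a^2 b a) = x*y*z^2 - x^2*z - y^2*z + z
trace(b a b^2 a) = trace(b) trace(a b a b) - trace(a b a) = y*z^2 - x*z - y
trace(a b a b^2 a^2) = trace(a) trace(b a b^2 a^2) - trace(b a b^2 a) = x^2*y*z^2 - x^3*z - x*y^2*z - y*z^2 + 2*x*z + y
trace(a^2 b a b a b) = trace(a) trace(b a b a b a) - trace(b a b a b) = x*z^3 - y*z^2 - 2*x*z + y
trace(a b a b^2 a^2 b) = trace(b) trace(a^2 b a b a b) - trace(a^2 b a b a) = x*y*z^3 - x^2*z^2 - y^2*z^2 - x*y*z + x^2 + y^2 + z^2 - 2
trace(b a^2 b^-1 a b a b) = trace(a b a b^2 a^2) trace(b) - trace(a b a b^2 a^2 b) = x^2*y^2*z^2 - x^3*y*z - x*y^3*z - x*y*z^3 + x^2*z^2 + 3*x*y*z - x^2 - z^2 + 2
trace(a b a b a b a^2) = trace(a) trace(b a b a b a^2) - trace(b a b a b a) = x^2*z^3 - x*y*z^2 - 2*x^2*z - z^3 + x*y + 3*z
trace(b a b a b a b a) = trace(a b a b) trace(a b a b) - trace(1)   [split at repeated a] = z^4 - 4*z^2 + 2
trace(b a b a b a b) = trace(b) trace(a b a b a b) - trace(a b a b a) = y*z^3 - x*z^2 - 2*y*z + x
trace(a b a b a b a^2 b) = trace(a) trace(b a b a b a b a) - trace(b a b a b a b) = x*z^4 - y*z^3 - 3*x*z^2 + 2*y*z + x
trace(b a^2 b^-1 a b a b a) = trace(a b a b a b a^2) trace(b) - trace(a b a b a b a^2 b) = x^2*y*z^3 - x*y^2*z^2 - x*z^4 - 2*x^2*y*z + x*y^2 + 3*x*z^2 + y*z - x
trace(a^2 b^-1 a b a b a^-1 b) = trace(b a^2 b^-1 a b a b) trace(a) - trace(b a^2 b^-1 a b a b a) = x^3*y^2*z^2 - x^4*y*z - x^2*y^3*z - 2*x^2*y*z^3 + x^3*z^2 + x*y^2*z^2 + x*z^4 + 5*x^2*y*z - x^3 - x*y^2 - 4*x*z^2 - y*z + 3*x
trace(b a b a^-1 b^-1 a^2 b^-1 a) = trace(a^2 b^-1 a b a b a^-1) trace(b) - trace(a^2 b^-1 a b a b a^-1 b) = -x^3*y^2*z^2 + x^4*y*z + x^2*y^3*z + 2*x^2*y*z^3 - x^3*z^2 - x*z^4 - 5*x^2*y*z - y^3*z - y*z^3 + x^3 + 4*x*z^2 + 4*y*z - 3*x
trace(a^2 b^-1 a^-1 b a b a^-1 b^-1) = trace(b a b a^-1 b^-1 a^2 b^-1) trace(a) - trace(b a b a^-1 b^-1 a^2 b^-1 a) = x^3*y^2*z^2 - 2*x^4*y*z - x^2*y^3*z - 2*x^2*y*z^3 + x^5 + x^3*y^2 + 2*x^3*z^2 + x*z^4 + 6*x^2*y*z + y^3*z + y*z^3 - 5*x^3 - x*y^2 - 5*x*z^2 - 4*y*z + 5*x

x^3*y^2*z^2 - 2*x^4*y*z - x^2*y^3*z - 2*x^2*y*z^3 + x^5 + x^3*y^2 + 2*x^3*z^2 + x*z^4 + 6*x^2*y*z + y^3*z + y*z^3 - 5*x^3 - x*y^2 - 5*x*z^2 - 4*y*z + 5*x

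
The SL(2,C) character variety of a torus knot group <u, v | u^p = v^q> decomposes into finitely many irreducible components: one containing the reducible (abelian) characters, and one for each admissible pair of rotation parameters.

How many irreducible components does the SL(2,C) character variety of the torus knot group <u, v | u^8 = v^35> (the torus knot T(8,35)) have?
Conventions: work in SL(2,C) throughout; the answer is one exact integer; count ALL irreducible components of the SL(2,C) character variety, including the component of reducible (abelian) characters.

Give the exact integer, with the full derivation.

120

For T(8,35): irreducibility forces the central element u^8 = v^35 to one of +I, -I.
So on each irreducible component the traces are pinned: tr(u) = 2*cos(pi*alpha/8) with 1 <= alpha <= 7, tr(v) = 2*cos(pi*beta/35) with 1 <= beta <= 34.
Consistency of u^8 = (-1)^alpha I with v^35 = (-1)^beta I forces alpha = beta (mod 2).
count pairs: odd alpha (4 choices) x odd beta (17), plus even alpha (3) x even beta (17): 4*17 + 3*17 = 119.
Total: 119 irreducible-character components + 1 reducible (abelian) component = 120.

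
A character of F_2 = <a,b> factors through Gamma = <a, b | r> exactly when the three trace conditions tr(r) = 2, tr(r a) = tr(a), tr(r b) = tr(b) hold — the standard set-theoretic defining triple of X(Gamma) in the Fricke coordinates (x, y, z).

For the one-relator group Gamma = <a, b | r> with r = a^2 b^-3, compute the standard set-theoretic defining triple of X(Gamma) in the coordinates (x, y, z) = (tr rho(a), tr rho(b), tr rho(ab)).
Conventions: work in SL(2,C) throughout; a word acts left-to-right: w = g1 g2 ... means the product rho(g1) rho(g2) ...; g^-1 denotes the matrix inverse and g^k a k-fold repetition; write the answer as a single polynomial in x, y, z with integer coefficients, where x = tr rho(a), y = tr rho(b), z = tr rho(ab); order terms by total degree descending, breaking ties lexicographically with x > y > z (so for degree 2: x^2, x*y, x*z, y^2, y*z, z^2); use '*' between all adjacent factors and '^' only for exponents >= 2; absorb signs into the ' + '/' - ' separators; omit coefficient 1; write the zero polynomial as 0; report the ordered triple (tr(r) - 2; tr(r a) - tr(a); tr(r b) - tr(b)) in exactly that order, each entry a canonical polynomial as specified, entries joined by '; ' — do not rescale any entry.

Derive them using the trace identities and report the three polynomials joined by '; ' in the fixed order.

x^2*y^3 - x*y^2*z - 2*x^2*y - y^3 + x*z + 3*y - 2; x^3*y^3 - x^2*y^2*z - 2*x^3*y - 2*x*y^3 + x^2*z + y^2*z + 5*x*y - x - z; x^2*y^2 - x*y*z - x^2 - y^2 - y + 2

trace(a^2) = trace(a)*trace(a) - trace(1)  (reduce the a square) = x^2 - 2
trace(a^2 b) = trace(a)*trace(b a) - trace(b)  (reduce the a square) = x*z - y
trace(a^2 b^-1) = trace(a^2)*trace(b) - trace(a^2 b)  (eliminate b^-1) = x^2*y - x*z - y
trace(b^-1 a^2 b^-1) = trace(a^2 b^-1)*trace(b) - trace(a^2)  (eliminate b^-1) = x^2*y^2 - x*y*z - x^2 - y^2 + 2
trace(a^2 b^-3) = trace(b^-1 a^2 b^-1)*trace(b) - trace(b^-1 a^2)  (eliminate b^-1) = x^2*y^3 - x*y^2*z - 2*x^2*y - y^3 + x*z + 3*y
trace(a^3) = trace(a)*trace(a^2) - trace(a) = x^3 - 3*x
trace(a^3 b) = trace(a)*trace(b a^2) - trace(b a) = x^2*z - x*y - z
trace(b^-1 a^3) = trace(a^3)*trace(b) - trace(a^3 b) = x^3*y - x^2*z - 2*x*y + z
trace(a^3 b^-2) = trace(b^-1 a^3)*trace(b) - trace(b^-1 a^3 b) = x^3*y^2 - x^2*y*z - x^3 - 2*x*y^2 + y*z + 3*x
trace(a^2 b^-3 a) = trace(a^3 b^-2)*trace(b) - trace(a^3 b^-1) = x^3*y^3 - x^2*y^2*z - 2*x^3*y - 2*x*y^3 + x^2*z + y^2*z + 5*x*y - z
assemble the triple (trace(r) - 2; trace(r a) - x; trace(r b) - y)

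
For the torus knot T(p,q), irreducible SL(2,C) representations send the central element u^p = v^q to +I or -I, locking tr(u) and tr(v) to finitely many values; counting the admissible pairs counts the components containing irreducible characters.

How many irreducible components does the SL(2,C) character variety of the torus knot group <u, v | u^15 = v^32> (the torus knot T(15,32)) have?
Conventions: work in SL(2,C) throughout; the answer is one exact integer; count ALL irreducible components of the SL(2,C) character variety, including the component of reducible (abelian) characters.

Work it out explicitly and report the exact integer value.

218

In the torus knot group T(15,32), u^15 = v^32 is central, so an irreducible representation sends it to +I or -I (Schur).
On an irreducible component, tr(u) is locked at 2*cos(pi*alpha/15) for some alpha in 1..14, and tr(v) at 2*cos(pi*beta/32) for some beta in 1..31.
Consistency of u^15 = (-1)^alpha I with v^32 = (-1)^beta I forces alpha = beta (mod 2).
count pairs: odd alpha (7 choices) x odd beta (16), plus even alpha (7) x even beta (15): 7*16 + 7*15 = 217.
Total: 217 irreducible-character components + 1 reducible (abelian) component = 218.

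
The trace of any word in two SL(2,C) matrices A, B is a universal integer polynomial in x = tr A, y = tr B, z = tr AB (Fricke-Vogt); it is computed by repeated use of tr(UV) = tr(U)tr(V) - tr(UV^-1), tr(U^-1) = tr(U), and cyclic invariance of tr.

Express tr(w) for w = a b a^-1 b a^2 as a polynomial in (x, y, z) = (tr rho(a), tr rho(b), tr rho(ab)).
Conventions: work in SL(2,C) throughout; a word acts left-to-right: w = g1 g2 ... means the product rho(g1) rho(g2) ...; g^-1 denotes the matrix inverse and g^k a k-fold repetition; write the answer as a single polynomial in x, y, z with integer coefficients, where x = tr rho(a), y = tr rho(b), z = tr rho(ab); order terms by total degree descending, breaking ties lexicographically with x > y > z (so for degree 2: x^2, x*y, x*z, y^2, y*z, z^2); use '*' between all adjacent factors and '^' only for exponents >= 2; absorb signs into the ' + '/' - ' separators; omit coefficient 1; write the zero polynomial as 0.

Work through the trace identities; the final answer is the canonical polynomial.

tr(b a^2) = tr(a) * tr(b a) - tr(b) = x*z - y
tr(a^3 b) = tr(a) * tr(b a^2) - tr(b a) = x^2*z - x*y - z
tr(a^2) = tr(a) * tr(a) - tr(1) = x^2 - 2
tr(a^3) = tr(a) * tr(a^2) - tr(a) = x^3 - 3*x
tr(b a^3 b) = tr(b) * tr(a^3 b) - tr(a^3) = x^2*y*z - x^3 - x*y^2 - y*z + 3*x
tr(b a b a) = tr(b a) * tr(b a) - tr(1) = z^2 - 2
tr(b a b) = tr(b) * tr(a b) - tr(a) = y*z - x
tr(b a b a^2) = tr(a) * tr(b a b a) - tr(b a b) = x*z^2 - y*z - x
tr(b a^3 b a) = tr(a) * tr(b a b a^2) - tr(b a b a) = x^2*z^2 - x*y*z - x^2 - z^2 + 2
tr(a b a^-1 b a^2) = tr(b a^3 b) * tr(a) - tr(b a^3 b a) = x^3*y*z - x^4 - x^2*y^2 - x^2*z^2 + 4*x^2 + z^2 - 2

x^3*y*z - x^4 - x^2*y^2 - x^2*z^2 + 4*x^2 + z^2 - 2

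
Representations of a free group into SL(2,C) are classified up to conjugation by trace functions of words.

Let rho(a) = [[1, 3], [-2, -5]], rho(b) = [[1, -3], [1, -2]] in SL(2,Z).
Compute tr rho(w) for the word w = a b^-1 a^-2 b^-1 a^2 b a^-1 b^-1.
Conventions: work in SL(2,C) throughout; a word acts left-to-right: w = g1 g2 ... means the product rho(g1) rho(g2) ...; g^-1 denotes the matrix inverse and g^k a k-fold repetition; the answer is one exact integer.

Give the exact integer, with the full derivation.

rho(a) = [[1, 3], [-2, -5]]
... * rho(b^-1) = [[-2, 3], [-1, 1]]  ->  [[-5, 6], [9, -11]]
... * rho(a^-1) = [[-5, -3], [2, 1]]  ->  [[37, 21], [-67, -38]]
... * rho(a^-1) = [[-5, -3], [2, 1]]  ->  [[-143, -90], [259, 163]]
... * rho(b^-1) = [[-2, 3], [-1, 1]]  ->  [[376, -519], [-681, 940]]
... * rho(a) = [[1, 3], [-2, -5]]  ->  [[1414, 3723], [-2561, -6743]]
... * rho(a) = [[1, 3], [-2, -5]]  ->  [[-6032, -14373], [10925, 26032]]
... * rho(b) = [[1, -3], [1, -2]]  ->  [[-20405, 46842], [36957, -84839]]
... * rho(a^-1) = [[-5, -3], [2, 1]]  ->  [[195709, 108057], [-354463, -195710]]
... * rho(b^-1) = [[-2, 3], [-1, 1]]  ->  [[-499475, 695184], [904636, -1259099]]
tr = -499475 + -1259099 = -1758574

-1758574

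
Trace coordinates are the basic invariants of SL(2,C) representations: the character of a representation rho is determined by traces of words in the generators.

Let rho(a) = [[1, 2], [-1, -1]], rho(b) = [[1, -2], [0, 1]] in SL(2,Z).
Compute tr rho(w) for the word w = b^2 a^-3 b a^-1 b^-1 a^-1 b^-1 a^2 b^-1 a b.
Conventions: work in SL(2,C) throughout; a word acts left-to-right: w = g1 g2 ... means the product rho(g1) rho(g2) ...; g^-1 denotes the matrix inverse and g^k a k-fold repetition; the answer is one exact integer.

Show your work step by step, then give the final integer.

rho(b) = [[1, -2], [0, 1]]
... * rho(b) = [[1, -2], [0, 1]]  ->  [[1, -4], [0, 1]]
... * rho(a^-1) = [[-1, -2], [1, 1]]  ->  [[-5, -6], [1, 1]]
... * rho(a^-1) = [[-1, -2], [1, 1]]  ->  [[-1, 4], [0, -1]]
... * rho(a^-1) = [[-1, -2], [1, 1]]  ->  [[5, 6], [-1, -1]]
... * rho(b) = [[1, -2], [0, 1]]  ->  [[5, -4], [-1, 1]]
... * rho(a^-1) = [[-1, -2], [1, 1]]  ->  [[-9, -14], [2, 3]]
... * rho(b^-1) = [[1, 2], [0, 1]]  ->  [[-9, -32], [2, 7]]
... * rho(a^-1) = [[-1, -2], [1, 1]]  ->  [[-23, -14], [5, 3]]
... * rho(b^-1) = [[1, 2], [0, 1]]  ->  [[-23, -60], [5, 13]]
... * rho(a) = [[1, 2], [-1, -1]]  ->  [[37, 14], [-8, -3]]
... * rho(a) = [[1, 2], [-1, -1]]  ->  [[23, 60], [-5, -13]]
... * rho(b^-1) = [[1, 2], [0, 1]]  ->  [[23, 106], [-5, -23]]
... * rho(a) = [[1, 2], [-1, -1]]  ->  [[-83, -60], [18, 13]]
... * rho(b) = [[1, -2], [0, 1]]  ->  [[-83, 106], [18, -23]]
tr = -83 + -23 = -106

-106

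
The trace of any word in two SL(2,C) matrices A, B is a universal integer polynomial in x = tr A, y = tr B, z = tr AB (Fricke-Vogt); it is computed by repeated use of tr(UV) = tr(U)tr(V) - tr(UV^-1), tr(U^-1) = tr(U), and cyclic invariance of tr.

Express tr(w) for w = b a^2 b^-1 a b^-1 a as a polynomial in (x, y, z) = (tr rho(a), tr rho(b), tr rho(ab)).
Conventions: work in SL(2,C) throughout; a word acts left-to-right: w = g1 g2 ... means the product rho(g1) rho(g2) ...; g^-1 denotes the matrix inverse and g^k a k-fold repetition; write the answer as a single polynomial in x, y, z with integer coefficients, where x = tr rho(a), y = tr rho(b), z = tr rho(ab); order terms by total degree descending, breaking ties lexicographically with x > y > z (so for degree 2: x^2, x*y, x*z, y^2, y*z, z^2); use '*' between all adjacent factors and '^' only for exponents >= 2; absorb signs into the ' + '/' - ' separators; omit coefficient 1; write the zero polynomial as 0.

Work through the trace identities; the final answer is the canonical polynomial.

trace(b a^2) = trace(a) * trace(b a) - trace(b)  (reduce the a square) = x*z - y
apply: trace(b a^3) = trace(a) * trace(b a^2) - trace(b a)  (reduce the a square) = x^2*z - x*y - z
trace(a b a^3) = trace(a) * trace(b a^3) - trace(b a^2)  (reduce the a square) = x^3*z - x^2*y - 2*x*z + y
trace(b a b a) = trace(b a) * trace(b a) - trace(1)  (split on b) = z^2 - 2
trace(b a b) = trace(b) * trace(a b) - trace(a)  (reduce the b square) = y*z - x
trace(a b a b a) = trace(a) * trace(b a b a) - trace(b a b)  (reduce the a square) = x*z^2 - y*z - x
trace(a b a^3 b) = trace(a) * trace(a b a b a) - trace(a b a b)  (reduce the a square) = x^2*z^2 - x*y*z - x^2 - z^2 + 2
apply: trace(a b^-1 a b a^2) = trace(a b a^3) * trace(b) - trace(a b a^3 b)  (eliminate b^-1) = x^3*y*z - x^2*y^2 - x^2*z^2 - x*y*z + x^2 + y^2 + z^2 - 2
trace(b^2) = trace(b) * trace(b) - trace(1)  (reduce the b square) = y^2 - 2
trace(b a^2 b) = trace(a) * trace(b^2 a) - trace(b^2)  (reduce the a square) = x*y*z - x^2 - y^2 + 2
trace(a b a^2 b a) = trace(a) * trace(b a^2 b a) - trace(b a^2 b)  (reduce the a square) = x^2*z^2 - 2*x*y*z + y^2 - 2
trace(b a b a b a) = trace(a b) * trace(a b a b) - trace(a^-1 b^-1)  (split on a) = z^3 - 3*z
trace(b a b a b) = trace(b) * trace(a b a b) - trace(a b a)  (reduce the b square) = y*z^2 - x*z - y
apply: trace(a b a^2 b a b) = trace(a) * trace(b a b a b a) - trace(b a b a b)  (reduce the a square) = x*z^3 - y*z^2 - 2*x*z + y
trace(a b^-1 a b a^2 b) = trace(a b a^2 b a) * trace(b) - trace(a b a^2 b a b)  (eliminate b^-1) = x^2*y*z^2 - 2*x*y^2*z - x*z^3 + y^3 + y*z^2 + 2*x*z - 3*y
trace(b a^2 b^-1 a b^-1 a) = trace(a b^-1 a b a^2) * trace(b) - trace(a b^-1 a b a^2 b)  (eliminate b^-1) = x^3*y^2*z - x^2*y^3 - 2*x^2*y*z^2 + x*y^2*z + x*z^3 + x^2*y - 2*x*z + y

x^3*y^2*z - x^2*y^3 - 2*x^2*y*z^2 + x*y^2*z + x*z^3 + x^2*y - 2*x*z + y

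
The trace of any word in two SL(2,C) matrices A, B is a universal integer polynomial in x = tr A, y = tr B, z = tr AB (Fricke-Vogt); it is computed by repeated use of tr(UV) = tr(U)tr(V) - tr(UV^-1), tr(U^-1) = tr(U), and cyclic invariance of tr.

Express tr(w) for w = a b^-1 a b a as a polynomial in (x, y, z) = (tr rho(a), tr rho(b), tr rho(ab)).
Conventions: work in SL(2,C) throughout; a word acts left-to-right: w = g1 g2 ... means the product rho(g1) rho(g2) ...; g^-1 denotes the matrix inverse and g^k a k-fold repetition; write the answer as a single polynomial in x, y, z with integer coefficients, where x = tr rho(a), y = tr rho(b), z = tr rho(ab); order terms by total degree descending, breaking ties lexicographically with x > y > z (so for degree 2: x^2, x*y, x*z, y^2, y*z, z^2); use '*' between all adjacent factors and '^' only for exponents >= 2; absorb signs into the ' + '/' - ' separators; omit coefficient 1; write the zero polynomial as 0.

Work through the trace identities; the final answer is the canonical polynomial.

x^2*y*z - x*y^2 - x*z^2 + x

and trace(b a^2) = trace(a) trace(b a) - trace(b) = x*z - y
and trace(a b a^2) = trace(a) trace(b a^2) - trace(b a) = x^2*z - x*y - z
trace(b a b a) = trace(b a) trace(b a) - trace(1) = z^2 - 2
trace(b a b) = trace(b) trace(a b) - trace(a) = y*z - x
trace(a b a^2 b) = trace(a) trace(b a b a) - trace(b a b) = x*z^2 - y*z - x
trace(a b^-1 a b a) = trace(a b a^2) trace(b) - trace(a b a^2 b) = x^2*y*z - x*y^2 - x*z^2 + x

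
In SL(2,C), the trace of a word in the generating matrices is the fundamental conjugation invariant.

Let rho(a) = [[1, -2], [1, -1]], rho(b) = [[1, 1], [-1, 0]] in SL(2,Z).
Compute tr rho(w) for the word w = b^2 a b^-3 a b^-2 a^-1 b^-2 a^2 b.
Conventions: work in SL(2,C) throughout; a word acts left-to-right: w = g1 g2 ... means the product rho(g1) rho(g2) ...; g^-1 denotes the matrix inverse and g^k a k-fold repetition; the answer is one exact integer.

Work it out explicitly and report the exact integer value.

rho(b) = [[1, 1], [-1, 0]]
... * rho(b) = [[1, 1], [-1, 0]]  ->  [[0, 1], [-1, -1]]
... * rho(a) = [[1, -2], [1, -1]]  ->  [[1, -1], [-2, 3]]
... * rho(b^-1) = [[0, -1], [1, 1]]  ->  [[-1, -2], [3, 5]]
... * rho(b^-1) = [[0, -1], [1, 1]]  ->  [[-2, -1], [5, 2]]
... * rho(b^-1) = [[0, -1], [1, 1]]  ->  [[-1, 1], [2, -3]]
... * rho(a) = [[1, -2], [1, -1]]  ->  [[0, 1], [-1, -1]]
... * rho(b^-1) = [[0, -1], [1, 1]]  ->  [[1, 1], [-1, 0]]
... * rho(b^-1) = [[0, -1], [1, 1]]  ->  [[1, 0], [0, 1]]
... * rho(a^-1) = [[-1, 2], [-1, 1]]  ->  [[-1, 2], [-1, 1]]
... * rho(b^-1) = [[0, -1], [1, 1]]  ->  [[2, 3], [1, 2]]
... * rho(b^-1) = [[0, -1], [1, 1]]  ->  [[3, 1], [2, 1]]
... * rho(a) = [[1, -2], [1, -1]]  ->  [[4, -7], [3, -5]]
... * rho(a) = [[1, -2], [1, -1]]  ->  [[-3, -1], [-2, -1]]
... * rho(b) = [[1, 1], [-1, 0]]  ->  [[-2, -3], [-1, -2]]
tr = -2 + -2 = -4

-4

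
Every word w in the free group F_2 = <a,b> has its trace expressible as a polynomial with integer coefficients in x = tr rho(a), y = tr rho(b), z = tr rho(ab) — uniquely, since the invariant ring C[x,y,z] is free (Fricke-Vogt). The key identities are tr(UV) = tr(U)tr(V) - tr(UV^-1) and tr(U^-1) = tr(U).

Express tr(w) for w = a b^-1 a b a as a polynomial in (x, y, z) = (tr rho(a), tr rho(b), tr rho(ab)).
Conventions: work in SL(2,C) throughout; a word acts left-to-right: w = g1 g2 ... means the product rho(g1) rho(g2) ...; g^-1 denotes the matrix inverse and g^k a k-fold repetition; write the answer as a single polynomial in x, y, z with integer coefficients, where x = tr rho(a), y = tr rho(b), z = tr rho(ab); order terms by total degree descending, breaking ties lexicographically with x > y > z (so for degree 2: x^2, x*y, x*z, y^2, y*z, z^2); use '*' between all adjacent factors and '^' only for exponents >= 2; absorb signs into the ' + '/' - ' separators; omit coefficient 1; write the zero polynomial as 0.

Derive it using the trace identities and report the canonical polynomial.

tr(b a^2) = tr(a) tr(b a) - tr(b)   [square of a] = x*z - y
tr(a b a^2) = tr(a) tr(b a^2) - tr(b a)   [square of a] = x^2*z - x*y - z
and tr(b a b a) = tr(b a) tr(b a) - tr(1)   [split at a repeated b] = z^2 - 2
tr(b a b) = tr(b) tr(a b) - tr(a)   [square of b] = y*z - x
tr(a b a^2 b) = tr(a) tr(b a b a) - tr(b a b)   [square of a] = x*z^2 - y*z - x
tr(a b^-1 a b a) = tr(a b a^2) tr(b) - tr(a b a^2 b)   [inverse elimination on b] = x^2*y*z - x*y^2 - x*z^2 + x

x^2*y*z - x*y^2 - x*z^2 + x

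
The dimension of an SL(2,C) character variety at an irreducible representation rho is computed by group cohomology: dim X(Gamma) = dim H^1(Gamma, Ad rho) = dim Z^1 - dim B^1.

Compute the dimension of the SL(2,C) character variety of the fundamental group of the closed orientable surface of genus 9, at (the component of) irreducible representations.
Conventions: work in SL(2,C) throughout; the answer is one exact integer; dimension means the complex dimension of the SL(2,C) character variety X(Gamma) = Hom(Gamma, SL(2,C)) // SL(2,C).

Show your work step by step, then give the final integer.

The genus-9 surface group: 2g = 18 generators, one relator prod [a_i, b_i].
A cocycle assigns one sl_2 vector per generator subject to the relator condition d_2(z) = 0: dim of the unconstrained space is 3*2g = 54.
At an irreducible rho, H^2 = coker(d_2) vanishes (Poincare duality: H^2 is dual to H^0 = invariants = 0), so d_2 is surjective onto sl_2 and dim Z^1 = 54 - 3 = 51.
As always at irreducible rho, dim B^1 = 3.
Hence dim X = 51 - 3 = 48.

48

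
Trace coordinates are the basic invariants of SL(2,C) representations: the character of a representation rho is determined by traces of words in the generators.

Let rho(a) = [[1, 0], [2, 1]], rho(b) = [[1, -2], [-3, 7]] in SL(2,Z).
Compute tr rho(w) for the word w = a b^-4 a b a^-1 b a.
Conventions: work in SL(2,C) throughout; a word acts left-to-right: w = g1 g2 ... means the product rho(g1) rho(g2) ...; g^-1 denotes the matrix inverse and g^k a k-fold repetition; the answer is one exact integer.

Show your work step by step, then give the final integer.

rho(a) = [[1, 0], [2, 1]]
... * rho(b^-1) = [[7, 2], [3, 1]]  ->  [[7, 2], [17, 5]]
... * rho(b^-1) = [[7, 2], [3, 1]]  ->  [[55, 16], [134, 39]]
... * rho(b^-1) = [[7, 2], [3, 1]]  ->  [[433, 126], [1055, 307]]
... * rho(b^-1) = [[7, 2], [3, 1]]  ->  [[3409, 992], [8306, 2417]]
... * rho(a) = [[1, 0], [2, 1]]  ->  [[5393, 992], [13140, 2417]]
... * rho(b) = [[1, -2], [-3, 7]]  ->  [[2417, -3842], [5889, -9361]]
... * rho(a^-1) = [[1, 0], [-2, 1]]  ->  [[10101, -3842], [24611, -9361]]
... * rho(b) = [[1, -2], [-3, 7]]  ->  [[21627, -47096], [52694, -114749]]
... * rho(a) = [[1, 0], [2, 1]]  ->  [[-72565, -47096], [-176804, -114749]]
tr = -72565 + -114749 = -187314

-187314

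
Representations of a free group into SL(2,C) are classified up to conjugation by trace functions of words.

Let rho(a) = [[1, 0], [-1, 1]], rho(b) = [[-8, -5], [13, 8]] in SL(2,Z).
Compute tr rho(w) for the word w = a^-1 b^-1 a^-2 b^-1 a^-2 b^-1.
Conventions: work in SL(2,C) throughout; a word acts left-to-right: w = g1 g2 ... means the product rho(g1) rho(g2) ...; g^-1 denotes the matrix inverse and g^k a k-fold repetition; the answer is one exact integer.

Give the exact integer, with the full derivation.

475

rho(a^-1) = [[1, 0], [1, 1]]
... * rho(b^-1) = [[8, 5], [-13, -8]]  ->  [[8, 5], [-5, -3]]
... * rho(a^-1) = [[1, 0], [1, 1]]  ->  [[13, 5], [-8, -3]]
... * rho(a^-1) = [[1, 0], [1, 1]]  ->  [[18, 5], [-11, -3]]
... * rho(b^-1) = [[8, 5], [-13, -8]]  ->  [[79, 50], [-49, -31]]
... * rho(a^-1) = [[1, 0], [1, 1]]  ->  [[129, 50], [-80, -31]]
... * rho(a^-1) = [[1, 0], [1, 1]]  ->  [[179, 50], [-111, -31]]
... * rho(b^-1) = [[8, 5], [-13, -8]]  ->  [[782, 495], [-485, -307]]
tr = 782 + -307 = 475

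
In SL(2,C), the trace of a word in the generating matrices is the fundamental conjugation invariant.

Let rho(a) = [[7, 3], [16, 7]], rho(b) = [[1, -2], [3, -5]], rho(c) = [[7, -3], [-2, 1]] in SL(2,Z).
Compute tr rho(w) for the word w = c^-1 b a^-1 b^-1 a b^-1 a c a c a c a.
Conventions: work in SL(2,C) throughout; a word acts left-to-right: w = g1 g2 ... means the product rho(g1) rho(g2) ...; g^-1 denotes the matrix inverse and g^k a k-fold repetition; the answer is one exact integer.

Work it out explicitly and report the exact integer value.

rho(c^-1) = [[1, 3], [2, 7]]
... * rho(b) = [[1, -2], [3, -5]]  ->  [[10, -17], [23, -39]]
... * rho(a^-1) = [[7, -3], [-16, 7]]  ->  [[342, -149], [785, -342]]
... * rho(b^-1) = [[-5, 2], [-3, 1]]  ->  [[-1263, 535], [-2899, 1228]]
... * rho(a) = [[7, 3], [16, 7]]  ->  [[-281, -44], [-645, -101]]
... * rho(b^-1) = [[-5, 2], [-3, 1]]  ->  [[1537, -606], [3528, -1391]]
... * rho(a) = [[7, 3], [16, 7]]  ->  [[1063, 369], [2440, 847]]
... * rho(c) = [[7, -3], [-2, 1]]  ->  [[6703, -2820], [15386, -6473]]
... * rho(a) = [[7, 3], [16, 7]]  ->  [[1801, 369], [4134, 847]]
... * rho(c) = [[7, -3], [-2, 1]]  ->  [[11869, -5034], [27244, -11555]]
... * rho(a) = [[7, 3], [16, 7]]  ->  [[2539, 369], [5828, 847]]
... * rho(c) = [[7, -3], [-2, 1]]  ->  [[17035, -7248], [39102, -16637]]
... * rho(a) = [[7, 3], [16, 7]]  ->  [[3277, 369], [7522, 847]]
tr = 3277 + 847 = 4124

4124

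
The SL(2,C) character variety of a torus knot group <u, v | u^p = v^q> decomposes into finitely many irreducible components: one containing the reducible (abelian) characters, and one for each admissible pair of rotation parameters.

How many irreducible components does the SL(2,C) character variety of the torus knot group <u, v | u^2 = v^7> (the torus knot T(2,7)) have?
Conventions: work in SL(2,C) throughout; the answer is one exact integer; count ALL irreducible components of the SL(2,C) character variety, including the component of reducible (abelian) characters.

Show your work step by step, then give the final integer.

Gamma = < u, v | u^2 = v^7 > (torus knot T(2,7)); the central element u^2 = v^7 acts as +I or -I in any irreducible SL(2,C) representation.
This locks tr(u) to 2*cos(pi*alpha/2), alpha in 1..1, and tr(v) to 2*cos(pi*beta/7), beta in 1..6, on each component of irreducible characters.
u^2 = (-1)^alpha I and v^7 = (-1)^beta I must agree, so alpha and beta have equal parity.
Enumerate parity-matched pairs: 1*3 odd-odd plus 0*3 even-even gives 3.
components with irreducible characters: 3; plus the single component of reducible (abelian) characters: total 4.

4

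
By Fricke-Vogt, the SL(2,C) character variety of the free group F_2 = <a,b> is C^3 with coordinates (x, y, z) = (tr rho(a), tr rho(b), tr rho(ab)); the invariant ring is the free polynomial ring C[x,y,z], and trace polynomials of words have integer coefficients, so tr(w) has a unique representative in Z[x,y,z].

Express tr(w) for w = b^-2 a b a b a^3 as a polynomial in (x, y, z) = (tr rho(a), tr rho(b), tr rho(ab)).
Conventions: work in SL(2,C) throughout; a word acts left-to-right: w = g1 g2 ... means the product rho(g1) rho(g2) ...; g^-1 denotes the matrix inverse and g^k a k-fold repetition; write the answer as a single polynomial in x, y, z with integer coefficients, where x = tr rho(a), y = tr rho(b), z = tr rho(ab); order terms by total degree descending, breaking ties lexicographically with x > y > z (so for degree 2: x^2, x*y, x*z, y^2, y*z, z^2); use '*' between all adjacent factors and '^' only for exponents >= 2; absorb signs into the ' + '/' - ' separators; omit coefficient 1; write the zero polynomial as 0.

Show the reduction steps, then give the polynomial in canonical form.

trace(b a b a) = trace(a b) * trace(a b) - trace(1)  (split on a) = z^2 - 2
trace(b a b) = trace(b) * trace(a b) - trace(a)  (reduce the b square) = y*z - x
next, trace(b a b a^2) = trace(a) * trace(b a b a) - trace(b a b)  (reduce the a square) = x*z^2 - y*z - x
and trace(a^2 b a b a) = trace(a) * trace(b a b a^2) - trace(b a b a)  (reduce the a square) = x^2*z^2 - x*y*z - x^2 - z^2 + 2
trace(a b a b a^3) = trace(a) * trace(a^2 b a b a) - trace(a^2 b a b)  (reduce the a square) = x^3*z^2 - x^2*y*z - x^3 - 2*x*z^2 + y*z + 3*x
and trace(b a b a b a) = trace(a b a b) * trace(a b) - trace(b a)  (split on a) = z^3 - 3*z
and trace(a b a) = trace(a) * trace(b a) - trace(b)  (reduce the a square) = x*z - y
next, trace(b a b a b) = trace(b) * trace(a b a b) - trace(a b a)  (reduce the b square) = y*z^2 - x*z - y
trace(a b a b a b a) = trace(a) * trace(b a b a b a) - trace(b a b a b)  (reduce the a square) = x*z^3 - y*z^2 - 2*x*z + y
and trace(a b a b a^3 b) = trace(a) * trace(a b a b a b a) - trace(a b a b a b)  (reduce the a square) = x^2*z^3 - x*y*z^2 - 2*x^2*z - z^3 + x*y + 3*z
and trace(b^-1 a b a b a^3) = trace(a b a b a^3) * trace(b) - trace(a b a b a^3 b)  (eliminate b^-1) = x^3*y*z^2 - x^2*y^2*z - x^2*z^3 - x^3*y - x*y*z^2 + 2*x^2*z + y^2*z + z^3 + 2*x*y - 3*z
trace(b^-2 a b a b a^3) = trace(b^-1 a b a b a^3) * trace(b) - trace(b^-1 a b a b a^3 b)  (eliminate b^-1) = x^3*y^2*z^2 - x^2*y^3*z - x^2*y*z^3 - x^3*y^2 - x^3*z^2 - x*y^2*z^2 + 3*x^2*y*z + y^3*z + y*z^3 + x^3 + 2*x*y^2 + 2*x*z^2 - 4*y*z - 3*x

x^3*y^2*z^2 - x^2*y^3*z - x^2*y*z^3 - x^3*y^2 - x^3*z^2 - x*y^2*z^2 + 3*x^2*y*z + y^3*z + y*z^3 + x^3 + 2*x*y^2 + 2*x*z^2 - 4*y*z - 3*x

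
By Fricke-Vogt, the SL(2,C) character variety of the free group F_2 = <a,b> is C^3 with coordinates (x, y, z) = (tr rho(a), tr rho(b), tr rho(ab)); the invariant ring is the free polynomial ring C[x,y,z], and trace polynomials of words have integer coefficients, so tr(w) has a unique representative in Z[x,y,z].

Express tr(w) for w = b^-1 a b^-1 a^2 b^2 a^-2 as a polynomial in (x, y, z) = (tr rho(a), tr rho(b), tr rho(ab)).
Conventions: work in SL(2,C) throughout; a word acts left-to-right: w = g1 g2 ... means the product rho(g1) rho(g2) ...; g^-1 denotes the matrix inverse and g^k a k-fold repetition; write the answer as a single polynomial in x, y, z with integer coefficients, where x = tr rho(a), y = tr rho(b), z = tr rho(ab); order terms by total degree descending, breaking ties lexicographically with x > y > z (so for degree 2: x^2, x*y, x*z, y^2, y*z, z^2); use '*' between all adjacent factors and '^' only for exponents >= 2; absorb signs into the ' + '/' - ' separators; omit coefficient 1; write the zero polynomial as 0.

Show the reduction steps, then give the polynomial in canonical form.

trace(a^2 b) = trace(a) trace(b a) - trace(b)   [square of a] = x*z - y
next, trace(a^2) = trace(a) trace(a) - trace(1)   [square of a] = x^2 - 2
and trace(a b^2 a) = trace(b) trace(a^2 b) - trace(a^2)   [square of b] = x*y*z - x^2 - y^2 + 2
next, trace(a b^2) = trace(b) trace(a b) - trace(a)   [square of b] = y*z - x
and trace(a^2 b^2 a) = trace(a) trace(a b^2 a) - trace(a b^2)   [square of a] = x^2*y*z - x^3 - x*y^2 - y*z + 3*x
trace(b a b a) = trace(a b) trace(a b) - trace(1)   [split at a repeated a] = z^2 - 2
and trace(a b a^2 b) = trace(a) trace(b a b a) - trace(b a b)   [square of a] = x*z^2 - y*z - x
trace(a b a^2) = trace(a) trace(a b a) - trace(a b)   [square of a] = x^2*z - x*y - z
and trace(a^2 b^2 a b) = trace(b) trace(a b a^2 b) - trace(a b a^2)   [square of b] = x*y*z^2 - x^2*z - y^2*z + z
trace(b^-1 a^2 b^2 a) = trace(a^2 b^2 a) trace(b) - trace(a^2 b^2 a b)   [inverse elimination on b] = x^2*y^2*z - x^3*y - x*y^3 - x*y*z^2 + x^2*z + 3*x*y - z
next, trace(b^-1 a^2 b^2 a^-1) = trace(b^-1 a^2 b^2) trace(a) - trace(b^-1 a^2 b^2 a)   [inverse elimination on a] = -x^2*y^2*z + x^3*y + x*y^3 + x*y*z^2 - 4*x*y + z
trace(a b^3 a) = trace(b) trace(a^2 b^2) - trace(a^2 b)   [square of b] = x*y^2*z - x^2*y - y^3 - x*z + 3*y
next, trace(a b^3) = trace(b) trace(a b^2) - trace(a b)   [square of b] = y^2*z - x*y - z
and trace(a^2 b^3 a) = trace(a) trace(a b^3 a) - trace(a b^3)   [square of a] = x^2*y^2*z - x^3*y - x*y^3 - x^2*z - y^2*z + 4*x*y + z
trace(a^2 b^3 a b) = trace(b) trace(a b a^2 b^2) - trace(a b a^2 b)   [square of b] = x*y^2*z^2 - x^2*y*z - y^3*z - x*z^2 + 2*y*z + x
trace(b a b^-1 a^2 b^2) = trace(a^2 b^3 a) trace(b) - trace(a^2 b^3 a b)   [inverse elimination on b] = x^2*y^3*z - x^3*y^2 - x*y^4 - x*y^2*z^2 + 4*x*y^2 + x*z^2 - y*z - x
next, trace(a b^2 a b) = trace(b) trace(a b a b) - trace(a b a)   [square of b] = y*z^2 - x*z - y
and trace(a^2 b^2 a b a) = trace(a) trace(a b^2 a b a) - trace(a b^2 a b)   [square of a] = x^2*y*z^2 - x^3*z - x*y^2*z - y*z^2 + 2*x*z + y
trace(a b a b a b) = trace(b a b a) trace(b a) - trace(a b)   [split at a repeated b] = z^3 - 3*z
next, trace(b^2 a b a b a) = trace(b) trace(a b a b a b) - trace(a b a b a)   [square of b] = y*z^3 - x*z^2 - 2*y*z + x
next, trace(b^2 a b a b) = trace(b) trace(b a b a b) - trace(b a b a)   [square of b] = y^2*z^2 - x*y*z - y^2 - z^2 + 2
trace(a^2 b^2 a b a b) = trace(a) trace(b^2 a b a b a) - trace(b^2 a b a b)   [square of a] = x*y*z^3 - x^2*z^2 - y^2*z^2 - x*y*z + x^2 + y^2 + z^2 - 2
trace(b a b^-1 a^2 b^2 a) = trace(a^2 b^2 a b a) trace(b) - trace(a^2 b^2 a b a b)   [inverse elimination on b] = x^2*y^2*z^2 - x^3*y*z - x*y^3*z - x*y*z^3 + x^2*z^2 + 3*x*y*z - x^2 - z^2 + 2
and trace(b a b^-1 a^2 b^2 a^-1) = trace(b a b^-1 a^2 b^2) trace(a) - trace(b a b^-1 a^2 b^2 a)   [inverse elimination on a] = x^3*y^3*z - x^4*y^2 - x^2*y^4 - 2*x^2*y^2*z^2 + x^3*y*z + x*y^3*z + x*y*z^3 + 4*x^2*y^2 - 4*x*y*z + z^2 - 2
trace(a b^-1 a^2 b^2 a^-2 b) = trace(b a b^-1 a^2 b^2 a^-1) trace(a) - trace(b a b^-1 a^2 b^2)   [inverse elimination on a] = x^4*y^3*z - x^5*y^2 - x^3*y^4 - 2*x^3*y^2*z^2 + x^4*y*z + x^2*y*z^3 + 5*x^3*y^2 + x*y^4 + x*y^2*z^2 - 4*x^2*y*z - 4*x*y^2 + y*z - x
trace(b^-1 a b^-1 a^2 b^2 a^-2) = trace(a b^-1 a^2 b^2 a^-2) trace(b) - trace(a b^-1 a^2 b^2 a^-2 b)   [inverse elimination on b] = -x^4*y^3*z + x^5*y^2 + x^3*y^4 + 2*x^3*y^2*z^2 - x^4*y*z - x^2*y^3*z - x^2*y*z^3 - 4*x^3*y^2 + 4*x^2*y*z + x

-x^4*y^3*z + x^5*y^2 + x^3*y^4 + 2*x^3*y^2*z^2 - x^4*y*z - x^2*y^3*z - x^2*y*z^3 - 4*x^3*y^2 + 4*x^2*y*z + x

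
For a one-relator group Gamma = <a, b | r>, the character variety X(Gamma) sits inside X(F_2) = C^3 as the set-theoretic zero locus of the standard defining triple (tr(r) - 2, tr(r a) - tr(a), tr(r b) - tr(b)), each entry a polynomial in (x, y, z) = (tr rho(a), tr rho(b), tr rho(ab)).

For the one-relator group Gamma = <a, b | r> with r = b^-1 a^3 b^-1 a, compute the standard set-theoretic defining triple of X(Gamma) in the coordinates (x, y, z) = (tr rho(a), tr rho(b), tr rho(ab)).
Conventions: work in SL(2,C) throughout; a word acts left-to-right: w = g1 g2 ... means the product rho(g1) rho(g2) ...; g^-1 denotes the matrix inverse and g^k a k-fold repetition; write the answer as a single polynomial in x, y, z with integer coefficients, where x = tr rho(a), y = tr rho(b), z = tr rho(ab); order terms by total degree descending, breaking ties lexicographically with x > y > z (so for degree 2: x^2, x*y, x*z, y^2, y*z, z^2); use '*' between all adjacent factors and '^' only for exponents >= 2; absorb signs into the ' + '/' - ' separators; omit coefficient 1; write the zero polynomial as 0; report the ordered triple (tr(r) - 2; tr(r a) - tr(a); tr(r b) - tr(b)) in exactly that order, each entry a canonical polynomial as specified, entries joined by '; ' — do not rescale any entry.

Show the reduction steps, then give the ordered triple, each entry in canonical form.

x^4*y^2 - 2*x^3*y*z - 2*x^2*y^2 + x^2*z^2 + 3*x*y*z - x^2 - z^2; x^5*y^2 - 2*x^4*y*z - 3*x^3*y^2 + x^3*z^2 + 4*x^2*y*z + 2*x*y^2 - x*z^2 - y*z - 2*x; x^4*y - x^3*z - 3*x^2*y + 2*x*z

trace(a^2) = trace(a) * trace(a) - trace(1)  (reduce the a square) = x^2 - 2
next, trace(a^3) = trace(a) * trace(a^2) - trace(a)  (reduce the a square) = x^3 - 3*x
and trace(a^4) = trace(a) * trace(a^3) - trace(a^2)  (reduce the a square) = x^4 - 4*x^2 + 2
trace(b a^2) = trace(a) * trace(b a) - trace(b)  (reduce the a square) = x*z - y
trace(a^2 b a) = trace(a) * trace(b a^2) - trace(b a)  (reduce the a square) = x^2*z - x*y - z
and trace(a^4 b) = trace(a) * trace(a^2 b a) - trace(a^2 b)  (reduce the a square) = x^3*z - x^2*y - 2*x*z + y
trace(a b^-1 a^3) = trace(a^4) * trace(b) - trace(a^4 b)  (eliminate b^-1) = x^4*y - x^3*z - 3*x^2*y + 2*x*z + y
trace(b a b a) = trace(b a) * trace(b a) - trace(1)  (split on b) = z^2 - 2
trace(b a b) = trace(b) * trace(a b) - trace(a)  (reduce the b square) = y*z - x
next, trace(b a b a^2) = trace(a) * trace(b a b a) - trace(b a b)  (reduce the a square) = x*z^2 - y*z - x
and trace(a^3 b a b) = trace(a) * trace(b a b a^2) - trace(b a b a)  (reduce the a square) = x^2*z^2 - x*y*z - x^2 - z^2 + 2
next, trace(a b^-1 a^3 b) = trace(a^3 b a) * trace(b) - trace(a^3 b a b)  (eliminate b^-1) = x^3*y*z - x^2*y^2 - x^2*z^2 - x*y*z + x^2 + y^2 + z^2 - 2
trace(b^-1 a^3 b^-1 a) = trace(a b^-1 a^3) * trace(b) - trace(a b^-1 a^3 b)  (eliminate b^-1) = x^4*y^2 - 2*x^3*y*z - 2*x^2*y^2 + x^2*z^2 + 3*x*y*z - x^2 - z^2 + 2
next, trace(a^5) = trace(a) * trace(a^4) - trace(a^3)   [square of a] = x^5 - 5*x^3 + 5*x
and trace(a^5 b) = trace(a) * trace(a^2 b a^2) - trace(a^2 b a)   [square of a] = x^4*z - x^3*y - 3*x^2*z + 2*x*y + z
trace(a^3 b^-1 a^2) = trace(a^5) * trace(b) - trace(a^5 b)   [inverse elimination on b] = x^5*y - x^4*z - 4*x^3*y + 3*x^2*z + 3*x*y - z
and trace(b a^2 b) = trace(b) * trace(a^2 b) - trace(a^2)   [square of b] = x*y*z - x^2 - y^2 + 2
next, trace(b a^2 b a^2) = trace(a) * trace(b a^2 b a) - trace(b a^2 b)   [square of a] = x^2*z^2 - 2*x*y*z + y^2 - 2
trace(a^2 b a^3 b) = trace(a) * trace(b a^2 b a^2) - trace(b a^2 b a)   [square of a] = x^3*z^2 - 2*x^2*y*z + x*y^2 - x*z^2 + y*z - x
trace(a^3 b^-1 a^2 b) = trace(a^2 b a^3) * trace(b) - trace(a^2 b a^3 b)   [inverse elimination on b] = x^4*y*z - x^3*y^2 - x^3*z^2 - x^2*y*z + x*y^2 + x*z^2 + x
trace(b^-1 a^3 b^-1 a^2) = trace(a^3 b^-1 a^2) * trace(b) - trace(a^3 b^-1 a^2 b)   [inverse elimination on b] = x^5*y^2 - 2*x^4*y*z - 3*x^3*y^2 + x^3*z^2 + 4*x^2*y*z + 2*x*y^2 - x*z^2 - y*z - x
assemble the triple (trace(r) - 2; trace(r a) - x; trace(r b) - y)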